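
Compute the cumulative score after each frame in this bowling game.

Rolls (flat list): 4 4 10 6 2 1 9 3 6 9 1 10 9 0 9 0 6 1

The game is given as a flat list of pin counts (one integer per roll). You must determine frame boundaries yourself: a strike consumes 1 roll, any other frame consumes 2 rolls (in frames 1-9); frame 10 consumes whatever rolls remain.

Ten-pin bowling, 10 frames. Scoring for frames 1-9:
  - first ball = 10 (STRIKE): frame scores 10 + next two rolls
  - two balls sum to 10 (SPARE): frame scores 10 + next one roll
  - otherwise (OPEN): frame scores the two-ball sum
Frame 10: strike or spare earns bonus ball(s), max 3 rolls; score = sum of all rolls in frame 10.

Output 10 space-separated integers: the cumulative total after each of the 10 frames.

Frame 1: OPEN (4+4=8). Cumulative: 8
Frame 2: STRIKE. 10 + next two rolls (6+2) = 18. Cumulative: 26
Frame 3: OPEN (6+2=8). Cumulative: 34
Frame 4: SPARE (1+9=10). 10 + next roll (3) = 13. Cumulative: 47
Frame 5: OPEN (3+6=9). Cumulative: 56
Frame 6: SPARE (9+1=10). 10 + next roll (10) = 20. Cumulative: 76
Frame 7: STRIKE. 10 + next two rolls (9+0) = 19. Cumulative: 95
Frame 8: OPEN (9+0=9). Cumulative: 104
Frame 9: OPEN (9+0=9). Cumulative: 113
Frame 10: OPEN. Sum of all frame-10 rolls (6+1) = 7. Cumulative: 120

Answer: 8 26 34 47 56 76 95 104 113 120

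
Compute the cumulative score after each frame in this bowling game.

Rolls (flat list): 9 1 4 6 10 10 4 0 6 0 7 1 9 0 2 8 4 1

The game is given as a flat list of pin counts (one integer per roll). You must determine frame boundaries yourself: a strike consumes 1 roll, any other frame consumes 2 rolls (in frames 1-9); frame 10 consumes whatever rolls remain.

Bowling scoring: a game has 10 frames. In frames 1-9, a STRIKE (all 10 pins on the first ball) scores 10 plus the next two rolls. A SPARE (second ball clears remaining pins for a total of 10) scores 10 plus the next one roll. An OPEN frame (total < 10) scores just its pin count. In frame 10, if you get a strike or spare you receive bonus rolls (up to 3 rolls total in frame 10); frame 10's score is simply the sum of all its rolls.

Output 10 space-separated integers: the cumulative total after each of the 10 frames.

Frame 1: SPARE (9+1=10). 10 + next roll (4) = 14. Cumulative: 14
Frame 2: SPARE (4+6=10). 10 + next roll (10) = 20. Cumulative: 34
Frame 3: STRIKE. 10 + next two rolls (10+4) = 24. Cumulative: 58
Frame 4: STRIKE. 10 + next two rolls (4+0) = 14. Cumulative: 72
Frame 5: OPEN (4+0=4). Cumulative: 76
Frame 6: OPEN (6+0=6). Cumulative: 82
Frame 7: OPEN (7+1=8). Cumulative: 90
Frame 8: OPEN (9+0=9). Cumulative: 99
Frame 9: SPARE (2+8=10). 10 + next roll (4) = 14. Cumulative: 113
Frame 10: OPEN. Sum of all frame-10 rolls (4+1) = 5. Cumulative: 118

Answer: 14 34 58 72 76 82 90 99 113 118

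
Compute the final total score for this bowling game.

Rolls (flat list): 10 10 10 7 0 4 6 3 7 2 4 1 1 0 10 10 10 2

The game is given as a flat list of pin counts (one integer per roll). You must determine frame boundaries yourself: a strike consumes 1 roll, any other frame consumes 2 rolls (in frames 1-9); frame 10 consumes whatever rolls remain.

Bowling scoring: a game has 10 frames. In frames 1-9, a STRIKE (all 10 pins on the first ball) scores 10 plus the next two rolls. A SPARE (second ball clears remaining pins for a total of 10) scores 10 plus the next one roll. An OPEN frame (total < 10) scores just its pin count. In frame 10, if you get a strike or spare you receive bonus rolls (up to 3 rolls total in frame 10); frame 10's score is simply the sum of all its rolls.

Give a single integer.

Frame 1: STRIKE. 10 + next two rolls (10+10) = 30. Cumulative: 30
Frame 2: STRIKE. 10 + next two rolls (10+7) = 27. Cumulative: 57
Frame 3: STRIKE. 10 + next two rolls (7+0) = 17. Cumulative: 74
Frame 4: OPEN (7+0=7). Cumulative: 81
Frame 5: SPARE (4+6=10). 10 + next roll (3) = 13. Cumulative: 94
Frame 6: SPARE (3+7=10). 10 + next roll (2) = 12. Cumulative: 106
Frame 7: OPEN (2+4=6). Cumulative: 112
Frame 8: OPEN (1+1=2). Cumulative: 114
Frame 9: SPARE (0+10=10). 10 + next roll (10) = 20. Cumulative: 134
Frame 10: STRIKE. Sum of all frame-10 rolls (10+10+2) = 22. Cumulative: 156

Answer: 156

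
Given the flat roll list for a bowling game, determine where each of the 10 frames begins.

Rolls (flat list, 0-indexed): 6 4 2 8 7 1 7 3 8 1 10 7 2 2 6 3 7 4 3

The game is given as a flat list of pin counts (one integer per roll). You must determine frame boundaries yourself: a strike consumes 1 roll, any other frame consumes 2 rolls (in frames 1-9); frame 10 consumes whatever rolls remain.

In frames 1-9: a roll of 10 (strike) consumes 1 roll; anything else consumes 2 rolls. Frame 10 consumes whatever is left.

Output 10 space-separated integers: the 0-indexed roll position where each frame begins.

Answer: 0 2 4 6 8 10 11 13 15 17

Derivation:
Frame 1 starts at roll index 0: rolls=6,4 (sum=10), consumes 2 rolls
Frame 2 starts at roll index 2: rolls=2,8 (sum=10), consumes 2 rolls
Frame 3 starts at roll index 4: rolls=7,1 (sum=8), consumes 2 rolls
Frame 4 starts at roll index 6: rolls=7,3 (sum=10), consumes 2 rolls
Frame 5 starts at roll index 8: rolls=8,1 (sum=9), consumes 2 rolls
Frame 6 starts at roll index 10: roll=10 (strike), consumes 1 roll
Frame 7 starts at roll index 11: rolls=7,2 (sum=9), consumes 2 rolls
Frame 8 starts at roll index 13: rolls=2,6 (sum=8), consumes 2 rolls
Frame 9 starts at roll index 15: rolls=3,7 (sum=10), consumes 2 rolls
Frame 10 starts at roll index 17: 2 remaining rolls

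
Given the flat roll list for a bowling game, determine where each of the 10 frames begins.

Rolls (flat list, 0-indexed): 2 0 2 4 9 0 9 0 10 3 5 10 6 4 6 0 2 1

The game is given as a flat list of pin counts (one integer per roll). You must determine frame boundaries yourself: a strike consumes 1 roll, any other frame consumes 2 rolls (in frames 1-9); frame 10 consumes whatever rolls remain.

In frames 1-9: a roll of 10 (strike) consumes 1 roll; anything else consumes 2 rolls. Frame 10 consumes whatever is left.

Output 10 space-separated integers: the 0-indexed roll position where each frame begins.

Answer: 0 2 4 6 8 9 11 12 14 16

Derivation:
Frame 1 starts at roll index 0: rolls=2,0 (sum=2), consumes 2 rolls
Frame 2 starts at roll index 2: rolls=2,4 (sum=6), consumes 2 rolls
Frame 3 starts at roll index 4: rolls=9,0 (sum=9), consumes 2 rolls
Frame 4 starts at roll index 6: rolls=9,0 (sum=9), consumes 2 rolls
Frame 5 starts at roll index 8: roll=10 (strike), consumes 1 roll
Frame 6 starts at roll index 9: rolls=3,5 (sum=8), consumes 2 rolls
Frame 7 starts at roll index 11: roll=10 (strike), consumes 1 roll
Frame 8 starts at roll index 12: rolls=6,4 (sum=10), consumes 2 rolls
Frame 9 starts at roll index 14: rolls=6,0 (sum=6), consumes 2 rolls
Frame 10 starts at roll index 16: 2 remaining rolls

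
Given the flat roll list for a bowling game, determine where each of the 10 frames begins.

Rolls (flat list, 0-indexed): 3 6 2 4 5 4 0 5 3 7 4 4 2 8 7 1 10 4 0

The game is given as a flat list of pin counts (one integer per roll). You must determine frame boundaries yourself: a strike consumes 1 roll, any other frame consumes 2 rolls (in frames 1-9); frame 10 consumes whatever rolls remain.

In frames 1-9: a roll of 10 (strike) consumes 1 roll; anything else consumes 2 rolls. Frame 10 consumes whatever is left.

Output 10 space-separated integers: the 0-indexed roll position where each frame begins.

Answer: 0 2 4 6 8 10 12 14 16 17

Derivation:
Frame 1 starts at roll index 0: rolls=3,6 (sum=9), consumes 2 rolls
Frame 2 starts at roll index 2: rolls=2,4 (sum=6), consumes 2 rolls
Frame 3 starts at roll index 4: rolls=5,4 (sum=9), consumes 2 rolls
Frame 4 starts at roll index 6: rolls=0,5 (sum=5), consumes 2 rolls
Frame 5 starts at roll index 8: rolls=3,7 (sum=10), consumes 2 rolls
Frame 6 starts at roll index 10: rolls=4,4 (sum=8), consumes 2 rolls
Frame 7 starts at roll index 12: rolls=2,8 (sum=10), consumes 2 rolls
Frame 8 starts at roll index 14: rolls=7,1 (sum=8), consumes 2 rolls
Frame 9 starts at roll index 16: roll=10 (strike), consumes 1 roll
Frame 10 starts at roll index 17: 2 remaining rolls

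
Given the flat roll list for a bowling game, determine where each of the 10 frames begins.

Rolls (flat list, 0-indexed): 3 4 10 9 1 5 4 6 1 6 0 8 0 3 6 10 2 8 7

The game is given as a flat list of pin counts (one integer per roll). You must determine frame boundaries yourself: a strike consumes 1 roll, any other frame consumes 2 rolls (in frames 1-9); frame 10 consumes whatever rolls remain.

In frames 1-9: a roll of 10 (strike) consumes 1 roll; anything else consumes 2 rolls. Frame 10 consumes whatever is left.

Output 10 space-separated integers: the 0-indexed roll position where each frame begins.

Frame 1 starts at roll index 0: rolls=3,4 (sum=7), consumes 2 rolls
Frame 2 starts at roll index 2: roll=10 (strike), consumes 1 roll
Frame 3 starts at roll index 3: rolls=9,1 (sum=10), consumes 2 rolls
Frame 4 starts at roll index 5: rolls=5,4 (sum=9), consumes 2 rolls
Frame 5 starts at roll index 7: rolls=6,1 (sum=7), consumes 2 rolls
Frame 6 starts at roll index 9: rolls=6,0 (sum=6), consumes 2 rolls
Frame 7 starts at roll index 11: rolls=8,0 (sum=8), consumes 2 rolls
Frame 8 starts at roll index 13: rolls=3,6 (sum=9), consumes 2 rolls
Frame 9 starts at roll index 15: roll=10 (strike), consumes 1 roll
Frame 10 starts at roll index 16: 3 remaining rolls

Answer: 0 2 3 5 7 9 11 13 15 16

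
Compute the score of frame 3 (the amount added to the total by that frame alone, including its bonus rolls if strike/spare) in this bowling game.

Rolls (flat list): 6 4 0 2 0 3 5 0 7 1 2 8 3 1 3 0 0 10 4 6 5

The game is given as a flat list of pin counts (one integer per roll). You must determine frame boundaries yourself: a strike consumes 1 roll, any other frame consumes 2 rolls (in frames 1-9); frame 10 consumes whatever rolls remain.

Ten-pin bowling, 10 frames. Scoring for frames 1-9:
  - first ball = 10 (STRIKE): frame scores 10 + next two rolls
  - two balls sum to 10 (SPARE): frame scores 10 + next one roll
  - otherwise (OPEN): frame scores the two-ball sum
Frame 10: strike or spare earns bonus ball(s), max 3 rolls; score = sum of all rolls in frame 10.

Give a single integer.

Answer: 3

Derivation:
Frame 1: SPARE (6+4=10). 10 + next roll (0) = 10. Cumulative: 10
Frame 2: OPEN (0+2=2). Cumulative: 12
Frame 3: OPEN (0+3=3). Cumulative: 15
Frame 4: OPEN (5+0=5). Cumulative: 20
Frame 5: OPEN (7+1=8). Cumulative: 28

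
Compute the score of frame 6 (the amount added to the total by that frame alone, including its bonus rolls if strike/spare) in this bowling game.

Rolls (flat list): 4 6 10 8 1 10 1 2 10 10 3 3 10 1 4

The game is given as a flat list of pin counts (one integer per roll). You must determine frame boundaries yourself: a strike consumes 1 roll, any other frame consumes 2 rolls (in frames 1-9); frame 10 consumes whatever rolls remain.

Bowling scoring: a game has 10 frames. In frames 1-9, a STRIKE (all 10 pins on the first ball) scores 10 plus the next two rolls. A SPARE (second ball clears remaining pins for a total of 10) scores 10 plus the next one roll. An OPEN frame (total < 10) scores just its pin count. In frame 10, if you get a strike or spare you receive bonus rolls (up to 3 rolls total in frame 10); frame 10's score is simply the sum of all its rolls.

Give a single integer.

Answer: 23

Derivation:
Frame 1: SPARE (4+6=10). 10 + next roll (10) = 20. Cumulative: 20
Frame 2: STRIKE. 10 + next two rolls (8+1) = 19. Cumulative: 39
Frame 3: OPEN (8+1=9). Cumulative: 48
Frame 4: STRIKE. 10 + next two rolls (1+2) = 13. Cumulative: 61
Frame 5: OPEN (1+2=3). Cumulative: 64
Frame 6: STRIKE. 10 + next two rolls (10+3) = 23. Cumulative: 87
Frame 7: STRIKE. 10 + next two rolls (3+3) = 16. Cumulative: 103
Frame 8: OPEN (3+3=6). Cumulative: 109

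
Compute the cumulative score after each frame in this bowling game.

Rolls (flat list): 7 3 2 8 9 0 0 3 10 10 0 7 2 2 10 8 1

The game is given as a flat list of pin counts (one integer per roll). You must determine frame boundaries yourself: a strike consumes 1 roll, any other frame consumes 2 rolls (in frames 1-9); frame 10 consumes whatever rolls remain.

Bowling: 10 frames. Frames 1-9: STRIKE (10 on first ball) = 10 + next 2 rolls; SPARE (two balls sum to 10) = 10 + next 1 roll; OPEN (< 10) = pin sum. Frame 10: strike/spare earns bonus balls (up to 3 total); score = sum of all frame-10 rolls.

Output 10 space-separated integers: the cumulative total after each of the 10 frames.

Answer: 12 31 40 43 63 80 87 91 110 119

Derivation:
Frame 1: SPARE (7+3=10). 10 + next roll (2) = 12. Cumulative: 12
Frame 2: SPARE (2+8=10). 10 + next roll (9) = 19. Cumulative: 31
Frame 3: OPEN (9+0=9). Cumulative: 40
Frame 4: OPEN (0+3=3). Cumulative: 43
Frame 5: STRIKE. 10 + next two rolls (10+0) = 20. Cumulative: 63
Frame 6: STRIKE. 10 + next two rolls (0+7) = 17. Cumulative: 80
Frame 7: OPEN (0+7=7). Cumulative: 87
Frame 8: OPEN (2+2=4). Cumulative: 91
Frame 9: STRIKE. 10 + next two rolls (8+1) = 19. Cumulative: 110
Frame 10: OPEN. Sum of all frame-10 rolls (8+1) = 9. Cumulative: 119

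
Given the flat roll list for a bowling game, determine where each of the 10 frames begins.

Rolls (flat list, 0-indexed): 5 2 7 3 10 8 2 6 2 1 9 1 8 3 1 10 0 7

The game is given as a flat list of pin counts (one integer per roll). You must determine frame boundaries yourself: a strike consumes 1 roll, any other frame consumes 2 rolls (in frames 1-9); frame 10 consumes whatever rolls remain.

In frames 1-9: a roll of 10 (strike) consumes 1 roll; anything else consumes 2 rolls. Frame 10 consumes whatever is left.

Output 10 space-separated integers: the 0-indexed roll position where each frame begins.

Answer: 0 2 4 5 7 9 11 13 15 16

Derivation:
Frame 1 starts at roll index 0: rolls=5,2 (sum=7), consumes 2 rolls
Frame 2 starts at roll index 2: rolls=7,3 (sum=10), consumes 2 rolls
Frame 3 starts at roll index 4: roll=10 (strike), consumes 1 roll
Frame 4 starts at roll index 5: rolls=8,2 (sum=10), consumes 2 rolls
Frame 5 starts at roll index 7: rolls=6,2 (sum=8), consumes 2 rolls
Frame 6 starts at roll index 9: rolls=1,9 (sum=10), consumes 2 rolls
Frame 7 starts at roll index 11: rolls=1,8 (sum=9), consumes 2 rolls
Frame 8 starts at roll index 13: rolls=3,1 (sum=4), consumes 2 rolls
Frame 9 starts at roll index 15: roll=10 (strike), consumes 1 roll
Frame 10 starts at roll index 16: 2 remaining rolls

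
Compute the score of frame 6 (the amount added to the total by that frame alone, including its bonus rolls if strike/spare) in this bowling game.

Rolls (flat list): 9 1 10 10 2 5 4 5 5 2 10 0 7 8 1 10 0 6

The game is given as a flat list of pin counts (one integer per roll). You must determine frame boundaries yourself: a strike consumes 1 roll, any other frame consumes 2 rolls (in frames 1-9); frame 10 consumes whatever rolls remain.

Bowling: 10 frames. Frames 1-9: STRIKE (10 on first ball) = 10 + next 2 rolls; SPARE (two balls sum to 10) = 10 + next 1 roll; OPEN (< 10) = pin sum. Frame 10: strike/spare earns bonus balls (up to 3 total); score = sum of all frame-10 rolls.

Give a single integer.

Frame 1: SPARE (9+1=10). 10 + next roll (10) = 20. Cumulative: 20
Frame 2: STRIKE. 10 + next two rolls (10+2) = 22. Cumulative: 42
Frame 3: STRIKE. 10 + next two rolls (2+5) = 17. Cumulative: 59
Frame 4: OPEN (2+5=7). Cumulative: 66
Frame 5: OPEN (4+5=9). Cumulative: 75
Frame 6: OPEN (5+2=7). Cumulative: 82
Frame 7: STRIKE. 10 + next two rolls (0+7) = 17. Cumulative: 99
Frame 8: OPEN (0+7=7). Cumulative: 106

Answer: 7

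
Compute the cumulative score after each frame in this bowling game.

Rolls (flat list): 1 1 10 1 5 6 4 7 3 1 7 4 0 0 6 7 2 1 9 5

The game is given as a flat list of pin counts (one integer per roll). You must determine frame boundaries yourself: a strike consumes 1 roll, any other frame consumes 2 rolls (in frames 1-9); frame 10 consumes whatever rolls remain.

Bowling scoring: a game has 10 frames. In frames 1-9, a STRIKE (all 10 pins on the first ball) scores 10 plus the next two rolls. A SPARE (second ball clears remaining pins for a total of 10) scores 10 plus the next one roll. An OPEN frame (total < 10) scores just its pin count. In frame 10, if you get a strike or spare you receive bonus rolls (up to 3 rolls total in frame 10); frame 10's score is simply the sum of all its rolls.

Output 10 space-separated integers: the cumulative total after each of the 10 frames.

Frame 1: OPEN (1+1=2). Cumulative: 2
Frame 2: STRIKE. 10 + next two rolls (1+5) = 16. Cumulative: 18
Frame 3: OPEN (1+5=6). Cumulative: 24
Frame 4: SPARE (6+4=10). 10 + next roll (7) = 17. Cumulative: 41
Frame 5: SPARE (7+3=10). 10 + next roll (1) = 11. Cumulative: 52
Frame 6: OPEN (1+7=8). Cumulative: 60
Frame 7: OPEN (4+0=4). Cumulative: 64
Frame 8: OPEN (0+6=6). Cumulative: 70
Frame 9: OPEN (7+2=9). Cumulative: 79
Frame 10: SPARE. Sum of all frame-10 rolls (1+9+5) = 15. Cumulative: 94

Answer: 2 18 24 41 52 60 64 70 79 94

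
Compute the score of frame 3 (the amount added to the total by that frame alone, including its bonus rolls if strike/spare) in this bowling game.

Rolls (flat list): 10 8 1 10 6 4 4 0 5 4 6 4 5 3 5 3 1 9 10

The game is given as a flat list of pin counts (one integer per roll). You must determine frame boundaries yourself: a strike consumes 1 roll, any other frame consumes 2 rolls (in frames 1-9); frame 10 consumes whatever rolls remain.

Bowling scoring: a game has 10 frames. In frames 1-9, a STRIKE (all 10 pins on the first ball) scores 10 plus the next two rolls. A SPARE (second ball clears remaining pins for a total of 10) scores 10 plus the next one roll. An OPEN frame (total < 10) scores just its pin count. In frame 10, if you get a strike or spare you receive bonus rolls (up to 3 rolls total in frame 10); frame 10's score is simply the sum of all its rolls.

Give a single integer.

Frame 1: STRIKE. 10 + next two rolls (8+1) = 19. Cumulative: 19
Frame 2: OPEN (8+1=9). Cumulative: 28
Frame 3: STRIKE. 10 + next two rolls (6+4) = 20. Cumulative: 48
Frame 4: SPARE (6+4=10). 10 + next roll (4) = 14. Cumulative: 62
Frame 5: OPEN (4+0=4). Cumulative: 66

Answer: 20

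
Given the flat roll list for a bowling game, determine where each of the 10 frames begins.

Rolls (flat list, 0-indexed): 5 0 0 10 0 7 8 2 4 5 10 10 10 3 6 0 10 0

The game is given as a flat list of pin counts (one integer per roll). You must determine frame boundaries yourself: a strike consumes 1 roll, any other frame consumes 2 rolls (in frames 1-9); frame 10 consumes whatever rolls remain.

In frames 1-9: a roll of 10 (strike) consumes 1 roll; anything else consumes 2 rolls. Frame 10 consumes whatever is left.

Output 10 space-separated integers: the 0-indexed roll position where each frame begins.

Answer: 0 2 4 6 8 10 11 12 13 15

Derivation:
Frame 1 starts at roll index 0: rolls=5,0 (sum=5), consumes 2 rolls
Frame 2 starts at roll index 2: rolls=0,10 (sum=10), consumes 2 rolls
Frame 3 starts at roll index 4: rolls=0,7 (sum=7), consumes 2 rolls
Frame 4 starts at roll index 6: rolls=8,2 (sum=10), consumes 2 rolls
Frame 5 starts at roll index 8: rolls=4,5 (sum=9), consumes 2 rolls
Frame 6 starts at roll index 10: roll=10 (strike), consumes 1 roll
Frame 7 starts at roll index 11: roll=10 (strike), consumes 1 roll
Frame 8 starts at roll index 12: roll=10 (strike), consumes 1 roll
Frame 9 starts at roll index 13: rolls=3,6 (sum=9), consumes 2 rolls
Frame 10 starts at roll index 15: 3 remaining rolls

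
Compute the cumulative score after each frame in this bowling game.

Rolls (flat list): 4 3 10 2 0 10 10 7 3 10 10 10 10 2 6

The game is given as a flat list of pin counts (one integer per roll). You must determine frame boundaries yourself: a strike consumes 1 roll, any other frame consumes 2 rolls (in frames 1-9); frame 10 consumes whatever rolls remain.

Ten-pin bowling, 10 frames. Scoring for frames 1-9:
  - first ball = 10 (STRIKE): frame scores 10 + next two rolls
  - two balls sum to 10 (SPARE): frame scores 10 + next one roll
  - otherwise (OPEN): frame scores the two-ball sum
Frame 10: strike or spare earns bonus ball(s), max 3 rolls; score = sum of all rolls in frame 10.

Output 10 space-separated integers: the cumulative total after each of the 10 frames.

Frame 1: OPEN (4+3=7). Cumulative: 7
Frame 2: STRIKE. 10 + next two rolls (2+0) = 12. Cumulative: 19
Frame 3: OPEN (2+0=2). Cumulative: 21
Frame 4: STRIKE. 10 + next two rolls (10+7) = 27. Cumulative: 48
Frame 5: STRIKE. 10 + next two rolls (7+3) = 20. Cumulative: 68
Frame 6: SPARE (7+3=10). 10 + next roll (10) = 20. Cumulative: 88
Frame 7: STRIKE. 10 + next two rolls (10+10) = 30. Cumulative: 118
Frame 8: STRIKE. 10 + next two rolls (10+10) = 30. Cumulative: 148
Frame 9: STRIKE. 10 + next two rolls (10+2) = 22. Cumulative: 170
Frame 10: STRIKE. Sum of all frame-10 rolls (10+2+6) = 18. Cumulative: 188

Answer: 7 19 21 48 68 88 118 148 170 188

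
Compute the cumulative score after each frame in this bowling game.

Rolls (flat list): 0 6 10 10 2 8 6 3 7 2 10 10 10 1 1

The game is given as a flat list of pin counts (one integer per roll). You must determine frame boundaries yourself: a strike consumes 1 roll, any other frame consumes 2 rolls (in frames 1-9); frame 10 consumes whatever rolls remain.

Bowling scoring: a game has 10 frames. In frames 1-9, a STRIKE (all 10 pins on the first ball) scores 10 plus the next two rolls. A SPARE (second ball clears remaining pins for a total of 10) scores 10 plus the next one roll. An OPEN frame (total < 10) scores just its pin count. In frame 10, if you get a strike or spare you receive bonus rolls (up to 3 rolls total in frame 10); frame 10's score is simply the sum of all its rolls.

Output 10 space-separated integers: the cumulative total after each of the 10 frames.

Answer: 6 28 48 64 73 82 112 133 145 147

Derivation:
Frame 1: OPEN (0+6=6). Cumulative: 6
Frame 2: STRIKE. 10 + next two rolls (10+2) = 22. Cumulative: 28
Frame 3: STRIKE. 10 + next two rolls (2+8) = 20. Cumulative: 48
Frame 4: SPARE (2+8=10). 10 + next roll (6) = 16. Cumulative: 64
Frame 5: OPEN (6+3=9). Cumulative: 73
Frame 6: OPEN (7+2=9). Cumulative: 82
Frame 7: STRIKE. 10 + next two rolls (10+10) = 30. Cumulative: 112
Frame 8: STRIKE. 10 + next two rolls (10+1) = 21. Cumulative: 133
Frame 9: STRIKE. 10 + next two rolls (1+1) = 12. Cumulative: 145
Frame 10: OPEN. Sum of all frame-10 rolls (1+1) = 2. Cumulative: 147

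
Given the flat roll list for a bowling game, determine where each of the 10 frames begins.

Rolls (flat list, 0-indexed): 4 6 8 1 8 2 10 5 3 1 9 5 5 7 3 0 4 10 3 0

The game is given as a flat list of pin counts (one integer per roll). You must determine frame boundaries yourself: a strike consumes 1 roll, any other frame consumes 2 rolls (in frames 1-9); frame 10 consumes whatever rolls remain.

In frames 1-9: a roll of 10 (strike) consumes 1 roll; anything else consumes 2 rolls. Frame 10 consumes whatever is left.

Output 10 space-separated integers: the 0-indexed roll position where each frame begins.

Frame 1 starts at roll index 0: rolls=4,6 (sum=10), consumes 2 rolls
Frame 2 starts at roll index 2: rolls=8,1 (sum=9), consumes 2 rolls
Frame 3 starts at roll index 4: rolls=8,2 (sum=10), consumes 2 rolls
Frame 4 starts at roll index 6: roll=10 (strike), consumes 1 roll
Frame 5 starts at roll index 7: rolls=5,3 (sum=8), consumes 2 rolls
Frame 6 starts at roll index 9: rolls=1,9 (sum=10), consumes 2 rolls
Frame 7 starts at roll index 11: rolls=5,5 (sum=10), consumes 2 rolls
Frame 8 starts at roll index 13: rolls=7,3 (sum=10), consumes 2 rolls
Frame 9 starts at roll index 15: rolls=0,4 (sum=4), consumes 2 rolls
Frame 10 starts at roll index 17: 3 remaining rolls

Answer: 0 2 4 6 7 9 11 13 15 17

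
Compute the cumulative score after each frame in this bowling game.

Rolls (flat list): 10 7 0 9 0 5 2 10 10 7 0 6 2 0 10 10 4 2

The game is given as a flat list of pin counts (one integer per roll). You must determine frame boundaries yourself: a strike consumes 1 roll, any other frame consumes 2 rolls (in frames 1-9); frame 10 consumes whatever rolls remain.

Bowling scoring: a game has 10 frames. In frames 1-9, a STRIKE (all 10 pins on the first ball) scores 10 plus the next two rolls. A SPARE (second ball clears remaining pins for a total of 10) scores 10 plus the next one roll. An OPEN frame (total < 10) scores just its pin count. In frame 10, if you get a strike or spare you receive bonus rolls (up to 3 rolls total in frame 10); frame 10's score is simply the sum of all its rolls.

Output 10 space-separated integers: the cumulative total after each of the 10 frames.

Frame 1: STRIKE. 10 + next two rolls (7+0) = 17. Cumulative: 17
Frame 2: OPEN (7+0=7). Cumulative: 24
Frame 3: OPEN (9+0=9). Cumulative: 33
Frame 4: OPEN (5+2=7). Cumulative: 40
Frame 5: STRIKE. 10 + next two rolls (10+7) = 27. Cumulative: 67
Frame 6: STRIKE. 10 + next two rolls (7+0) = 17. Cumulative: 84
Frame 7: OPEN (7+0=7). Cumulative: 91
Frame 8: OPEN (6+2=8). Cumulative: 99
Frame 9: SPARE (0+10=10). 10 + next roll (10) = 20. Cumulative: 119
Frame 10: STRIKE. Sum of all frame-10 rolls (10+4+2) = 16. Cumulative: 135

Answer: 17 24 33 40 67 84 91 99 119 135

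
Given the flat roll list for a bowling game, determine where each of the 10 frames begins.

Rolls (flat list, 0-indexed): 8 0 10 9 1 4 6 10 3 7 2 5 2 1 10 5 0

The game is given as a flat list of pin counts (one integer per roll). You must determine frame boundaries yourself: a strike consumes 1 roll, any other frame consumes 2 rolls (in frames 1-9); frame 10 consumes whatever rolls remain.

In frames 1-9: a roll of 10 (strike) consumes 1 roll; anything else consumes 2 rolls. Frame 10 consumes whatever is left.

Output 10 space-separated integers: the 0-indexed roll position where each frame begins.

Frame 1 starts at roll index 0: rolls=8,0 (sum=8), consumes 2 rolls
Frame 2 starts at roll index 2: roll=10 (strike), consumes 1 roll
Frame 3 starts at roll index 3: rolls=9,1 (sum=10), consumes 2 rolls
Frame 4 starts at roll index 5: rolls=4,6 (sum=10), consumes 2 rolls
Frame 5 starts at roll index 7: roll=10 (strike), consumes 1 roll
Frame 6 starts at roll index 8: rolls=3,7 (sum=10), consumes 2 rolls
Frame 7 starts at roll index 10: rolls=2,5 (sum=7), consumes 2 rolls
Frame 8 starts at roll index 12: rolls=2,1 (sum=3), consumes 2 rolls
Frame 9 starts at roll index 14: roll=10 (strike), consumes 1 roll
Frame 10 starts at roll index 15: 2 remaining rolls

Answer: 0 2 3 5 7 8 10 12 14 15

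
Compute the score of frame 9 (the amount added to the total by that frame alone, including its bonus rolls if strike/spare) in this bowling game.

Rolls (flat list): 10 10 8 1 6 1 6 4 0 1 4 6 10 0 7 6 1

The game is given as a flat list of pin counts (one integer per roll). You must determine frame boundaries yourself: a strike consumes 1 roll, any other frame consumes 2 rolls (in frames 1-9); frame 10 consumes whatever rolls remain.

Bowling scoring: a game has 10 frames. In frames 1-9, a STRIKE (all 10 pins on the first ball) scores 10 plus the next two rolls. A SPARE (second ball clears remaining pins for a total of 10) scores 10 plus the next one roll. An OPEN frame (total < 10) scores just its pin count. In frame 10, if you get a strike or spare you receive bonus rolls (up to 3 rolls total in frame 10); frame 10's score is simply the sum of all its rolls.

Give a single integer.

Frame 1: STRIKE. 10 + next two rolls (10+8) = 28. Cumulative: 28
Frame 2: STRIKE. 10 + next two rolls (8+1) = 19. Cumulative: 47
Frame 3: OPEN (8+1=9). Cumulative: 56
Frame 4: OPEN (6+1=7). Cumulative: 63
Frame 5: SPARE (6+4=10). 10 + next roll (0) = 10. Cumulative: 73
Frame 6: OPEN (0+1=1). Cumulative: 74
Frame 7: SPARE (4+6=10). 10 + next roll (10) = 20. Cumulative: 94
Frame 8: STRIKE. 10 + next two rolls (0+7) = 17. Cumulative: 111
Frame 9: OPEN (0+7=7). Cumulative: 118
Frame 10: OPEN. Sum of all frame-10 rolls (6+1) = 7. Cumulative: 125

Answer: 7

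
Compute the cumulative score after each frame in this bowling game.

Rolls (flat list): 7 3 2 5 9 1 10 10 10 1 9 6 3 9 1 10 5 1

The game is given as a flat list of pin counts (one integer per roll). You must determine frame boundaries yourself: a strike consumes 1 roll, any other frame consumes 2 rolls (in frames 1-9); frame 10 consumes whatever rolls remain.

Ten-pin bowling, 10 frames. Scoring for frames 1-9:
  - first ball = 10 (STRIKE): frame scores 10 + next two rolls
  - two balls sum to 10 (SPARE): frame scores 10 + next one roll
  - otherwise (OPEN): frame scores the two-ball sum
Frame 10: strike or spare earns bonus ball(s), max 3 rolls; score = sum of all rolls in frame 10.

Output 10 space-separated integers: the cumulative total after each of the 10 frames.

Frame 1: SPARE (7+3=10). 10 + next roll (2) = 12. Cumulative: 12
Frame 2: OPEN (2+5=7). Cumulative: 19
Frame 3: SPARE (9+1=10). 10 + next roll (10) = 20. Cumulative: 39
Frame 4: STRIKE. 10 + next two rolls (10+10) = 30. Cumulative: 69
Frame 5: STRIKE. 10 + next two rolls (10+1) = 21. Cumulative: 90
Frame 6: STRIKE. 10 + next two rolls (1+9) = 20. Cumulative: 110
Frame 7: SPARE (1+9=10). 10 + next roll (6) = 16. Cumulative: 126
Frame 8: OPEN (6+3=9). Cumulative: 135
Frame 9: SPARE (9+1=10). 10 + next roll (10) = 20. Cumulative: 155
Frame 10: STRIKE. Sum of all frame-10 rolls (10+5+1) = 16. Cumulative: 171

Answer: 12 19 39 69 90 110 126 135 155 171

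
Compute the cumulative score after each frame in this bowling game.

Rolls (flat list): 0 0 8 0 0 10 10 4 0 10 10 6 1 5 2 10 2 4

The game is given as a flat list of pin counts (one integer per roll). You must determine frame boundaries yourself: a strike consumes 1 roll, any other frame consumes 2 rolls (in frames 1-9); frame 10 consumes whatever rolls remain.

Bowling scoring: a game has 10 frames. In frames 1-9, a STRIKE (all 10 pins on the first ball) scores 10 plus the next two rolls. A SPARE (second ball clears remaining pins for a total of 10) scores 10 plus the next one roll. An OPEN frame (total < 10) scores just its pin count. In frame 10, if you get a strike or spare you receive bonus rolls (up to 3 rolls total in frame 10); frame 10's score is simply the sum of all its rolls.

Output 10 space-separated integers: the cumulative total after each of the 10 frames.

Answer: 0 8 28 42 46 72 89 96 103 119

Derivation:
Frame 1: OPEN (0+0=0). Cumulative: 0
Frame 2: OPEN (8+0=8). Cumulative: 8
Frame 3: SPARE (0+10=10). 10 + next roll (10) = 20. Cumulative: 28
Frame 4: STRIKE. 10 + next two rolls (4+0) = 14. Cumulative: 42
Frame 5: OPEN (4+0=4). Cumulative: 46
Frame 6: STRIKE. 10 + next two rolls (10+6) = 26. Cumulative: 72
Frame 7: STRIKE. 10 + next two rolls (6+1) = 17. Cumulative: 89
Frame 8: OPEN (6+1=7). Cumulative: 96
Frame 9: OPEN (5+2=7). Cumulative: 103
Frame 10: STRIKE. Sum of all frame-10 rolls (10+2+4) = 16. Cumulative: 119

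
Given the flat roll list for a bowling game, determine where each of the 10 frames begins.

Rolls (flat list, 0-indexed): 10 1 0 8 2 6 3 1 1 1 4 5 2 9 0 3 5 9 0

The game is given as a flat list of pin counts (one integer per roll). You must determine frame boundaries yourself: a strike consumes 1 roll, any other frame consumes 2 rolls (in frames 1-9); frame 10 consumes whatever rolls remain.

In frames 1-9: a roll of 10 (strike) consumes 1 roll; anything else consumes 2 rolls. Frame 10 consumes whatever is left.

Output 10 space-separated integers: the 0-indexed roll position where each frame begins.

Answer: 0 1 3 5 7 9 11 13 15 17

Derivation:
Frame 1 starts at roll index 0: roll=10 (strike), consumes 1 roll
Frame 2 starts at roll index 1: rolls=1,0 (sum=1), consumes 2 rolls
Frame 3 starts at roll index 3: rolls=8,2 (sum=10), consumes 2 rolls
Frame 4 starts at roll index 5: rolls=6,3 (sum=9), consumes 2 rolls
Frame 5 starts at roll index 7: rolls=1,1 (sum=2), consumes 2 rolls
Frame 6 starts at roll index 9: rolls=1,4 (sum=5), consumes 2 rolls
Frame 7 starts at roll index 11: rolls=5,2 (sum=7), consumes 2 rolls
Frame 8 starts at roll index 13: rolls=9,0 (sum=9), consumes 2 rolls
Frame 9 starts at roll index 15: rolls=3,5 (sum=8), consumes 2 rolls
Frame 10 starts at roll index 17: 2 remaining rolls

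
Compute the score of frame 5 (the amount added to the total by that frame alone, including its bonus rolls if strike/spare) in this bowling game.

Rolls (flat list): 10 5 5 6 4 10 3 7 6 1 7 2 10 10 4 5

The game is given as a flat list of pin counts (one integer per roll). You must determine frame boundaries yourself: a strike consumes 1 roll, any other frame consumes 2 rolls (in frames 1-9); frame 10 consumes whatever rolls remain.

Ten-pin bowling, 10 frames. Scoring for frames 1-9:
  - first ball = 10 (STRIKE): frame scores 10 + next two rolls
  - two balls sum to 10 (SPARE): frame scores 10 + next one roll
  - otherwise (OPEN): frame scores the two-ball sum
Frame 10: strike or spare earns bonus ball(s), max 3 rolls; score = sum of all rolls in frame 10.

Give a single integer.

Answer: 16

Derivation:
Frame 1: STRIKE. 10 + next two rolls (5+5) = 20. Cumulative: 20
Frame 2: SPARE (5+5=10). 10 + next roll (6) = 16. Cumulative: 36
Frame 3: SPARE (6+4=10). 10 + next roll (10) = 20. Cumulative: 56
Frame 4: STRIKE. 10 + next two rolls (3+7) = 20. Cumulative: 76
Frame 5: SPARE (3+7=10). 10 + next roll (6) = 16. Cumulative: 92
Frame 6: OPEN (6+1=7). Cumulative: 99
Frame 7: OPEN (7+2=9). Cumulative: 108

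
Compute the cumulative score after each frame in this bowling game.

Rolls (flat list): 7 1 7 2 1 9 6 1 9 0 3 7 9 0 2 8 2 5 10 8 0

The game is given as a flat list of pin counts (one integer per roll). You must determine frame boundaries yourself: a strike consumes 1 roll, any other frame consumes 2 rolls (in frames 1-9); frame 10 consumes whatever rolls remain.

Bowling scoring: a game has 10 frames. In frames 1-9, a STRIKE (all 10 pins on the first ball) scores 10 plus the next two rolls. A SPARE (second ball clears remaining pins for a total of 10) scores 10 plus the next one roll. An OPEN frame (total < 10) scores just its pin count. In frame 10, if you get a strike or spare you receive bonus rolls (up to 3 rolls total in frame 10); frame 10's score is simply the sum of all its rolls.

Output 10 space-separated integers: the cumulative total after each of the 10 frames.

Answer: 8 17 33 40 49 68 77 89 96 114

Derivation:
Frame 1: OPEN (7+1=8). Cumulative: 8
Frame 2: OPEN (7+2=9). Cumulative: 17
Frame 3: SPARE (1+9=10). 10 + next roll (6) = 16. Cumulative: 33
Frame 4: OPEN (6+1=7). Cumulative: 40
Frame 5: OPEN (9+0=9). Cumulative: 49
Frame 6: SPARE (3+7=10). 10 + next roll (9) = 19. Cumulative: 68
Frame 7: OPEN (9+0=9). Cumulative: 77
Frame 8: SPARE (2+8=10). 10 + next roll (2) = 12. Cumulative: 89
Frame 9: OPEN (2+5=7). Cumulative: 96
Frame 10: STRIKE. Sum of all frame-10 rolls (10+8+0) = 18. Cumulative: 114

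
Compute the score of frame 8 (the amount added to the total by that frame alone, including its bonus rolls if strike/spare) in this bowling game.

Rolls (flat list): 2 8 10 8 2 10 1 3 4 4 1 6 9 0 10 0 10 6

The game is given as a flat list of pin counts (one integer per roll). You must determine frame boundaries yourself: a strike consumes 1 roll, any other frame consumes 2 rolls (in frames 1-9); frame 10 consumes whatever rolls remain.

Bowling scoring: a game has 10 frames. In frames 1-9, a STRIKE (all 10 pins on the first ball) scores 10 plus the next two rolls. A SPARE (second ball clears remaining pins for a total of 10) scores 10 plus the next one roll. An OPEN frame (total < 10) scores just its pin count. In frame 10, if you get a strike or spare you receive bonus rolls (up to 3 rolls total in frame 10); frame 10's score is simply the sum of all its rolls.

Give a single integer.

Answer: 9

Derivation:
Frame 1: SPARE (2+8=10). 10 + next roll (10) = 20. Cumulative: 20
Frame 2: STRIKE. 10 + next two rolls (8+2) = 20. Cumulative: 40
Frame 3: SPARE (8+2=10). 10 + next roll (10) = 20. Cumulative: 60
Frame 4: STRIKE. 10 + next two rolls (1+3) = 14. Cumulative: 74
Frame 5: OPEN (1+3=4). Cumulative: 78
Frame 6: OPEN (4+4=8). Cumulative: 86
Frame 7: OPEN (1+6=7). Cumulative: 93
Frame 8: OPEN (9+0=9). Cumulative: 102
Frame 9: STRIKE. 10 + next two rolls (0+10) = 20. Cumulative: 122
Frame 10: SPARE. Sum of all frame-10 rolls (0+10+6) = 16. Cumulative: 138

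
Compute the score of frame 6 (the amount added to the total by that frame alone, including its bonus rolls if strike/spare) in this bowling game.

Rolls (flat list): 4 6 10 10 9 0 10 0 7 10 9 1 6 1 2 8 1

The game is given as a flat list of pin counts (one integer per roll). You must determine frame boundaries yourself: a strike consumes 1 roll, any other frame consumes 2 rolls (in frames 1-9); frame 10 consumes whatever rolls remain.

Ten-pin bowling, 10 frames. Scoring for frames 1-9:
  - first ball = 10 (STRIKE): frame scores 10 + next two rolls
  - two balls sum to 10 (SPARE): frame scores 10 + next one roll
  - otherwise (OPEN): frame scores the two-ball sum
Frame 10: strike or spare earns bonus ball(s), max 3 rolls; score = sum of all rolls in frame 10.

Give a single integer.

Answer: 7

Derivation:
Frame 1: SPARE (4+6=10). 10 + next roll (10) = 20. Cumulative: 20
Frame 2: STRIKE. 10 + next two rolls (10+9) = 29. Cumulative: 49
Frame 3: STRIKE. 10 + next two rolls (9+0) = 19. Cumulative: 68
Frame 4: OPEN (9+0=9). Cumulative: 77
Frame 5: STRIKE. 10 + next two rolls (0+7) = 17. Cumulative: 94
Frame 6: OPEN (0+7=7). Cumulative: 101
Frame 7: STRIKE. 10 + next two rolls (9+1) = 20. Cumulative: 121
Frame 8: SPARE (9+1=10). 10 + next roll (6) = 16. Cumulative: 137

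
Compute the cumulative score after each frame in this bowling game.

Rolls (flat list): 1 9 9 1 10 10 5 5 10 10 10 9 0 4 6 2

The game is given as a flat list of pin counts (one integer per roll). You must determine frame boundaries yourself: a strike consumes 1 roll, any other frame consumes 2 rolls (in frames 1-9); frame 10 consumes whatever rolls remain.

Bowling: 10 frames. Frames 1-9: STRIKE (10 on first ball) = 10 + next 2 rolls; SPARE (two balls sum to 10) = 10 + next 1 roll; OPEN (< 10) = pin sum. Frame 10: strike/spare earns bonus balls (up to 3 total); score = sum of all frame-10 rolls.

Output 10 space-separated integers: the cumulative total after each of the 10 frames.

Frame 1: SPARE (1+9=10). 10 + next roll (9) = 19. Cumulative: 19
Frame 2: SPARE (9+1=10). 10 + next roll (10) = 20. Cumulative: 39
Frame 3: STRIKE. 10 + next two rolls (10+5) = 25. Cumulative: 64
Frame 4: STRIKE. 10 + next two rolls (5+5) = 20. Cumulative: 84
Frame 5: SPARE (5+5=10). 10 + next roll (10) = 20. Cumulative: 104
Frame 6: STRIKE. 10 + next two rolls (10+10) = 30. Cumulative: 134
Frame 7: STRIKE. 10 + next two rolls (10+9) = 29. Cumulative: 163
Frame 8: STRIKE. 10 + next two rolls (9+0) = 19. Cumulative: 182
Frame 9: OPEN (9+0=9). Cumulative: 191
Frame 10: SPARE. Sum of all frame-10 rolls (4+6+2) = 12. Cumulative: 203

Answer: 19 39 64 84 104 134 163 182 191 203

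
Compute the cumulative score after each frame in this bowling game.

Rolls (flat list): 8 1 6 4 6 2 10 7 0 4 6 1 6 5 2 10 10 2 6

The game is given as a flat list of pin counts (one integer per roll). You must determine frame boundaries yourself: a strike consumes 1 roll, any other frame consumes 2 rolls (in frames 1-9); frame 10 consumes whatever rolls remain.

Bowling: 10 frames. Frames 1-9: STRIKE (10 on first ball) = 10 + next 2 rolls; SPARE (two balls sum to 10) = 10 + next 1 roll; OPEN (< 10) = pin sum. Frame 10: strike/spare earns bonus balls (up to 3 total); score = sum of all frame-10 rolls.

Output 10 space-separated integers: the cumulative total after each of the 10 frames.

Frame 1: OPEN (8+1=9). Cumulative: 9
Frame 2: SPARE (6+4=10). 10 + next roll (6) = 16. Cumulative: 25
Frame 3: OPEN (6+2=8). Cumulative: 33
Frame 4: STRIKE. 10 + next two rolls (7+0) = 17. Cumulative: 50
Frame 5: OPEN (7+0=7). Cumulative: 57
Frame 6: SPARE (4+6=10). 10 + next roll (1) = 11. Cumulative: 68
Frame 7: OPEN (1+6=7). Cumulative: 75
Frame 8: OPEN (5+2=7). Cumulative: 82
Frame 9: STRIKE. 10 + next two rolls (10+2) = 22. Cumulative: 104
Frame 10: STRIKE. Sum of all frame-10 rolls (10+2+6) = 18. Cumulative: 122

Answer: 9 25 33 50 57 68 75 82 104 122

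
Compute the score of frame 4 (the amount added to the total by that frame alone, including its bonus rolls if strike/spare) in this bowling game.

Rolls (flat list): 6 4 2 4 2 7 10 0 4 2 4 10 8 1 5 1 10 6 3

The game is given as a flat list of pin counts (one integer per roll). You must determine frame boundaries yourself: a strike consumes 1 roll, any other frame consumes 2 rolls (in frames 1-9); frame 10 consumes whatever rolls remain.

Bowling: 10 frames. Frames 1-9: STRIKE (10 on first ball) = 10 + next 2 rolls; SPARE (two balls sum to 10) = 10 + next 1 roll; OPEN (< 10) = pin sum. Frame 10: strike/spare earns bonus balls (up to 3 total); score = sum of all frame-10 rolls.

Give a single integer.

Answer: 14

Derivation:
Frame 1: SPARE (6+4=10). 10 + next roll (2) = 12. Cumulative: 12
Frame 2: OPEN (2+4=6). Cumulative: 18
Frame 3: OPEN (2+7=9). Cumulative: 27
Frame 4: STRIKE. 10 + next two rolls (0+4) = 14. Cumulative: 41
Frame 5: OPEN (0+4=4). Cumulative: 45
Frame 6: OPEN (2+4=6). Cumulative: 51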